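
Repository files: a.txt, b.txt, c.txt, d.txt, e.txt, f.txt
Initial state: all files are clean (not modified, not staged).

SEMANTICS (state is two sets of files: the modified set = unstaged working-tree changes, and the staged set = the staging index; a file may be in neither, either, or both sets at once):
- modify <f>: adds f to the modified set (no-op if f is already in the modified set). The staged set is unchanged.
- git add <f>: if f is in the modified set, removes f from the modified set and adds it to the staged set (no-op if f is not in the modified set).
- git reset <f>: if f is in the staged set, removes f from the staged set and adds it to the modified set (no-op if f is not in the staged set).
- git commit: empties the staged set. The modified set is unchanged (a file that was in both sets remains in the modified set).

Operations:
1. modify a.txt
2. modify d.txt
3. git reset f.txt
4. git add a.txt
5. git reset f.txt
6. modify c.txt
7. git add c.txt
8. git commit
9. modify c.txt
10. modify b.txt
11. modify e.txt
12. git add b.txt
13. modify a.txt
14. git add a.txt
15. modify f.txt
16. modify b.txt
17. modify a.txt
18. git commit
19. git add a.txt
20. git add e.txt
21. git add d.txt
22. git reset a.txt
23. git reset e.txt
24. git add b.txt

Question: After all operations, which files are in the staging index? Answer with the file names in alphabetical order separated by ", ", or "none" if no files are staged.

Answer: b.txt, d.txt

Derivation:
After op 1 (modify a.txt): modified={a.txt} staged={none}
After op 2 (modify d.txt): modified={a.txt, d.txt} staged={none}
After op 3 (git reset f.txt): modified={a.txt, d.txt} staged={none}
After op 4 (git add a.txt): modified={d.txt} staged={a.txt}
After op 5 (git reset f.txt): modified={d.txt} staged={a.txt}
After op 6 (modify c.txt): modified={c.txt, d.txt} staged={a.txt}
After op 7 (git add c.txt): modified={d.txt} staged={a.txt, c.txt}
After op 8 (git commit): modified={d.txt} staged={none}
After op 9 (modify c.txt): modified={c.txt, d.txt} staged={none}
After op 10 (modify b.txt): modified={b.txt, c.txt, d.txt} staged={none}
After op 11 (modify e.txt): modified={b.txt, c.txt, d.txt, e.txt} staged={none}
After op 12 (git add b.txt): modified={c.txt, d.txt, e.txt} staged={b.txt}
After op 13 (modify a.txt): modified={a.txt, c.txt, d.txt, e.txt} staged={b.txt}
After op 14 (git add a.txt): modified={c.txt, d.txt, e.txt} staged={a.txt, b.txt}
After op 15 (modify f.txt): modified={c.txt, d.txt, e.txt, f.txt} staged={a.txt, b.txt}
After op 16 (modify b.txt): modified={b.txt, c.txt, d.txt, e.txt, f.txt} staged={a.txt, b.txt}
After op 17 (modify a.txt): modified={a.txt, b.txt, c.txt, d.txt, e.txt, f.txt} staged={a.txt, b.txt}
After op 18 (git commit): modified={a.txt, b.txt, c.txt, d.txt, e.txt, f.txt} staged={none}
After op 19 (git add a.txt): modified={b.txt, c.txt, d.txt, e.txt, f.txt} staged={a.txt}
After op 20 (git add e.txt): modified={b.txt, c.txt, d.txt, f.txt} staged={a.txt, e.txt}
After op 21 (git add d.txt): modified={b.txt, c.txt, f.txt} staged={a.txt, d.txt, e.txt}
After op 22 (git reset a.txt): modified={a.txt, b.txt, c.txt, f.txt} staged={d.txt, e.txt}
After op 23 (git reset e.txt): modified={a.txt, b.txt, c.txt, e.txt, f.txt} staged={d.txt}
After op 24 (git add b.txt): modified={a.txt, c.txt, e.txt, f.txt} staged={b.txt, d.txt}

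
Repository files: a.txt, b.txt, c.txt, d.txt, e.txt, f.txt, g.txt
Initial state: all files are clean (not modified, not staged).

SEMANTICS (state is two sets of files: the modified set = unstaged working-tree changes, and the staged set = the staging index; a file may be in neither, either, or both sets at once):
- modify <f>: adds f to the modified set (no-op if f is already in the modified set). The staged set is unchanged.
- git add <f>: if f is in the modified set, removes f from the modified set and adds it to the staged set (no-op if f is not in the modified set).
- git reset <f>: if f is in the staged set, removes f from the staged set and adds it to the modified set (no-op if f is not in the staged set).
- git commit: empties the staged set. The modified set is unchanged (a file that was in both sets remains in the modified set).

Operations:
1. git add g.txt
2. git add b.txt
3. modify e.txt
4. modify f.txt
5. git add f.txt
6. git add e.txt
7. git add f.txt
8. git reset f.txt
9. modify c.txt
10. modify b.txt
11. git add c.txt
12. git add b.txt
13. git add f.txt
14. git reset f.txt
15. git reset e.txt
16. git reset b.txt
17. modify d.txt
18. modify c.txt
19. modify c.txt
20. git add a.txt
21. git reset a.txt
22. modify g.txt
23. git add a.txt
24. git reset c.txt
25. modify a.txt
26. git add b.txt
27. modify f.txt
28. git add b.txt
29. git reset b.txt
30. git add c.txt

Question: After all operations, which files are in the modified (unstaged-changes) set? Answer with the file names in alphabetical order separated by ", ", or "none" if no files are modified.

Answer: a.txt, b.txt, d.txt, e.txt, f.txt, g.txt

Derivation:
After op 1 (git add g.txt): modified={none} staged={none}
After op 2 (git add b.txt): modified={none} staged={none}
After op 3 (modify e.txt): modified={e.txt} staged={none}
After op 4 (modify f.txt): modified={e.txt, f.txt} staged={none}
After op 5 (git add f.txt): modified={e.txt} staged={f.txt}
After op 6 (git add e.txt): modified={none} staged={e.txt, f.txt}
After op 7 (git add f.txt): modified={none} staged={e.txt, f.txt}
After op 8 (git reset f.txt): modified={f.txt} staged={e.txt}
After op 9 (modify c.txt): modified={c.txt, f.txt} staged={e.txt}
After op 10 (modify b.txt): modified={b.txt, c.txt, f.txt} staged={e.txt}
After op 11 (git add c.txt): modified={b.txt, f.txt} staged={c.txt, e.txt}
After op 12 (git add b.txt): modified={f.txt} staged={b.txt, c.txt, e.txt}
After op 13 (git add f.txt): modified={none} staged={b.txt, c.txt, e.txt, f.txt}
After op 14 (git reset f.txt): modified={f.txt} staged={b.txt, c.txt, e.txt}
After op 15 (git reset e.txt): modified={e.txt, f.txt} staged={b.txt, c.txt}
After op 16 (git reset b.txt): modified={b.txt, e.txt, f.txt} staged={c.txt}
After op 17 (modify d.txt): modified={b.txt, d.txt, e.txt, f.txt} staged={c.txt}
After op 18 (modify c.txt): modified={b.txt, c.txt, d.txt, e.txt, f.txt} staged={c.txt}
After op 19 (modify c.txt): modified={b.txt, c.txt, d.txt, e.txt, f.txt} staged={c.txt}
After op 20 (git add a.txt): modified={b.txt, c.txt, d.txt, e.txt, f.txt} staged={c.txt}
After op 21 (git reset a.txt): modified={b.txt, c.txt, d.txt, e.txt, f.txt} staged={c.txt}
After op 22 (modify g.txt): modified={b.txt, c.txt, d.txt, e.txt, f.txt, g.txt} staged={c.txt}
After op 23 (git add a.txt): modified={b.txt, c.txt, d.txt, e.txt, f.txt, g.txt} staged={c.txt}
After op 24 (git reset c.txt): modified={b.txt, c.txt, d.txt, e.txt, f.txt, g.txt} staged={none}
After op 25 (modify a.txt): modified={a.txt, b.txt, c.txt, d.txt, e.txt, f.txt, g.txt} staged={none}
After op 26 (git add b.txt): modified={a.txt, c.txt, d.txt, e.txt, f.txt, g.txt} staged={b.txt}
After op 27 (modify f.txt): modified={a.txt, c.txt, d.txt, e.txt, f.txt, g.txt} staged={b.txt}
After op 28 (git add b.txt): modified={a.txt, c.txt, d.txt, e.txt, f.txt, g.txt} staged={b.txt}
After op 29 (git reset b.txt): modified={a.txt, b.txt, c.txt, d.txt, e.txt, f.txt, g.txt} staged={none}
After op 30 (git add c.txt): modified={a.txt, b.txt, d.txt, e.txt, f.txt, g.txt} staged={c.txt}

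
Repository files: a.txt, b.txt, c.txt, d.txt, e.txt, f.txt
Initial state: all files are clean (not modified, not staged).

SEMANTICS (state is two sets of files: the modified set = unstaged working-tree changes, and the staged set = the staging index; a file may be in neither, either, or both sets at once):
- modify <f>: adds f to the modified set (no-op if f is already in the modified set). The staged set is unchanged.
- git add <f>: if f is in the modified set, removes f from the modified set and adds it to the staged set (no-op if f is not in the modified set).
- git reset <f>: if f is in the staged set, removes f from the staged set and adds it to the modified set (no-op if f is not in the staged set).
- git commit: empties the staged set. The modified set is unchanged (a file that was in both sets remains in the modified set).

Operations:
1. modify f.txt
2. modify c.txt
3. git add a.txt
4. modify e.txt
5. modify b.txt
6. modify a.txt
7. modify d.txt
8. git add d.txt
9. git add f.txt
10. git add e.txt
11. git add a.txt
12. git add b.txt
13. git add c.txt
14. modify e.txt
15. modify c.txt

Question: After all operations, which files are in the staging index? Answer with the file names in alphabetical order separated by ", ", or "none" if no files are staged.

After op 1 (modify f.txt): modified={f.txt} staged={none}
After op 2 (modify c.txt): modified={c.txt, f.txt} staged={none}
After op 3 (git add a.txt): modified={c.txt, f.txt} staged={none}
After op 4 (modify e.txt): modified={c.txt, e.txt, f.txt} staged={none}
After op 5 (modify b.txt): modified={b.txt, c.txt, e.txt, f.txt} staged={none}
After op 6 (modify a.txt): modified={a.txt, b.txt, c.txt, e.txt, f.txt} staged={none}
After op 7 (modify d.txt): modified={a.txt, b.txt, c.txt, d.txt, e.txt, f.txt} staged={none}
After op 8 (git add d.txt): modified={a.txt, b.txt, c.txt, e.txt, f.txt} staged={d.txt}
After op 9 (git add f.txt): modified={a.txt, b.txt, c.txt, e.txt} staged={d.txt, f.txt}
After op 10 (git add e.txt): modified={a.txt, b.txt, c.txt} staged={d.txt, e.txt, f.txt}
After op 11 (git add a.txt): modified={b.txt, c.txt} staged={a.txt, d.txt, e.txt, f.txt}
After op 12 (git add b.txt): modified={c.txt} staged={a.txt, b.txt, d.txt, e.txt, f.txt}
After op 13 (git add c.txt): modified={none} staged={a.txt, b.txt, c.txt, d.txt, e.txt, f.txt}
After op 14 (modify e.txt): modified={e.txt} staged={a.txt, b.txt, c.txt, d.txt, e.txt, f.txt}
After op 15 (modify c.txt): modified={c.txt, e.txt} staged={a.txt, b.txt, c.txt, d.txt, e.txt, f.txt}

Answer: a.txt, b.txt, c.txt, d.txt, e.txt, f.txt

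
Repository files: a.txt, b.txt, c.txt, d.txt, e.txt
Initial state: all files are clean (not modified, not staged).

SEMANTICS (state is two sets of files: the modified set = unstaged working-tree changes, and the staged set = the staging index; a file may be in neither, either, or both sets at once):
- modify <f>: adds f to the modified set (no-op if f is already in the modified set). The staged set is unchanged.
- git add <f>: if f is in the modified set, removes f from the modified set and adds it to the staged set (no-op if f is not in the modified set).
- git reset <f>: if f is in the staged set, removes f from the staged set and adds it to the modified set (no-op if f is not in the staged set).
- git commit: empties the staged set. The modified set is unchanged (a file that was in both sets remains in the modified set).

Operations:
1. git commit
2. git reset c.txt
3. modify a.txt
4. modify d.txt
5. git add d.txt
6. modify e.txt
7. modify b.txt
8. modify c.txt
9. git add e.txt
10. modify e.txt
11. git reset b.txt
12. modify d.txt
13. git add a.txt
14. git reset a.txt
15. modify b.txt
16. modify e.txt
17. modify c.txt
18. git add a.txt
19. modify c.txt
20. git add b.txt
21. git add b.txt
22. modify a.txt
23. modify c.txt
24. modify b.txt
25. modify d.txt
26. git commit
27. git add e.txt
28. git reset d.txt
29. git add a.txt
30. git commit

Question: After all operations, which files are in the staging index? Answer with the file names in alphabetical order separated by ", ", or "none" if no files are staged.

Answer: none

Derivation:
After op 1 (git commit): modified={none} staged={none}
After op 2 (git reset c.txt): modified={none} staged={none}
After op 3 (modify a.txt): modified={a.txt} staged={none}
After op 4 (modify d.txt): modified={a.txt, d.txt} staged={none}
After op 5 (git add d.txt): modified={a.txt} staged={d.txt}
After op 6 (modify e.txt): modified={a.txt, e.txt} staged={d.txt}
After op 7 (modify b.txt): modified={a.txt, b.txt, e.txt} staged={d.txt}
After op 8 (modify c.txt): modified={a.txt, b.txt, c.txt, e.txt} staged={d.txt}
After op 9 (git add e.txt): modified={a.txt, b.txt, c.txt} staged={d.txt, e.txt}
After op 10 (modify e.txt): modified={a.txt, b.txt, c.txt, e.txt} staged={d.txt, e.txt}
After op 11 (git reset b.txt): modified={a.txt, b.txt, c.txt, e.txt} staged={d.txt, e.txt}
After op 12 (modify d.txt): modified={a.txt, b.txt, c.txt, d.txt, e.txt} staged={d.txt, e.txt}
After op 13 (git add a.txt): modified={b.txt, c.txt, d.txt, e.txt} staged={a.txt, d.txt, e.txt}
After op 14 (git reset a.txt): modified={a.txt, b.txt, c.txt, d.txt, e.txt} staged={d.txt, e.txt}
After op 15 (modify b.txt): modified={a.txt, b.txt, c.txt, d.txt, e.txt} staged={d.txt, e.txt}
After op 16 (modify e.txt): modified={a.txt, b.txt, c.txt, d.txt, e.txt} staged={d.txt, e.txt}
After op 17 (modify c.txt): modified={a.txt, b.txt, c.txt, d.txt, e.txt} staged={d.txt, e.txt}
After op 18 (git add a.txt): modified={b.txt, c.txt, d.txt, e.txt} staged={a.txt, d.txt, e.txt}
After op 19 (modify c.txt): modified={b.txt, c.txt, d.txt, e.txt} staged={a.txt, d.txt, e.txt}
After op 20 (git add b.txt): modified={c.txt, d.txt, e.txt} staged={a.txt, b.txt, d.txt, e.txt}
After op 21 (git add b.txt): modified={c.txt, d.txt, e.txt} staged={a.txt, b.txt, d.txt, e.txt}
After op 22 (modify a.txt): modified={a.txt, c.txt, d.txt, e.txt} staged={a.txt, b.txt, d.txt, e.txt}
After op 23 (modify c.txt): modified={a.txt, c.txt, d.txt, e.txt} staged={a.txt, b.txt, d.txt, e.txt}
After op 24 (modify b.txt): modified={a.txt, b.txt, c.txt, d.txt, e.txt} staged={a.txt, b.txt, d.txt, e.txt}
After op 25 (modify d.txt): modified={a.txt, b.txt, c.txt, d.txt, e.txt} staged={a.txt, b.txt, d.txt, e.txt}
After op 26 (git commit): modified={a.txt, b.txt, c.txt, d.txt, e.txt} staged={none}
After op 27 (git add e.txt): modified={a.txt, b.txt, c.txt, d.txt} staged={e.txt}
After op 28 (git reset d.txt): modified={a.txt, b.txt, c.txt, d.txt} staged={e.txt}
After op 29 (git add a.txt): modified={b.txt, c.txt, d.txt} staged={a.txt, e.txt}
After op 30 (git commit): modified={b.txt, c.txt, d.txt} staged={none}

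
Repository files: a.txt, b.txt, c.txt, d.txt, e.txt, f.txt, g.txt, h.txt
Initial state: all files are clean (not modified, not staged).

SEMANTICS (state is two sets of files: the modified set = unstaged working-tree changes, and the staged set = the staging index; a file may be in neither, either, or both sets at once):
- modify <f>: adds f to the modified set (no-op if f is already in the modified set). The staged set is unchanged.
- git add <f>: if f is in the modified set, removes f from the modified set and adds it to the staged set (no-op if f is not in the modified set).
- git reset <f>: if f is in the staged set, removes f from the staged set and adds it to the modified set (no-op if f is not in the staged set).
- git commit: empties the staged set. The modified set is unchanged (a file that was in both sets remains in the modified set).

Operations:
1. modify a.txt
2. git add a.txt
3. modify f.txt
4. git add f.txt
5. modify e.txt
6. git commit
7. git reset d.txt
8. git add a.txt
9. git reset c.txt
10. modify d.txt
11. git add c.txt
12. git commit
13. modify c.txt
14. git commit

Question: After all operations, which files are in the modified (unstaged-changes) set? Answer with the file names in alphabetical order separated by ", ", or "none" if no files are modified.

After op 1 (modify a.txt): modified={a.txt} staged={none}
After op 2 (git add a.txt): modified={none} staged={a.txt}
After op 3 (modify f.txt): modified={f.txt} staged={a.txt}
After op 4 (git add f.txt): modified={none} staged={a.txt, f.txt}
After op 5 (modify e.txt): modified={e.txt} staged={a.txt, f.txt}
After op 6 (git commit): modified={e.txt} staged={none}
After op 7 (git reset d.txt): modified={e.txt} staged={none}
After op 8 (git add a.txt): modified={e.txt} staged={none}
After op 9 (git reset c.txt): modified={e.txt} staged={none}
After op 10 (modify d.txt): modified={d.txt, e.txt} staged={none}
After op 11 (git add c.txt): modified={d.txt, e.txt} staged={none}
After op 12 (git commit): modified={d.txt, e.txt} staged={none}
After op 13 (modify c.txt): modified={c.txt, d.txt, e.txt} staged={none}
After op 14 (git commit): modified={c.txt, d.txt, e.txt} staged={none}

Answer: c.txt, d.txt, e.txt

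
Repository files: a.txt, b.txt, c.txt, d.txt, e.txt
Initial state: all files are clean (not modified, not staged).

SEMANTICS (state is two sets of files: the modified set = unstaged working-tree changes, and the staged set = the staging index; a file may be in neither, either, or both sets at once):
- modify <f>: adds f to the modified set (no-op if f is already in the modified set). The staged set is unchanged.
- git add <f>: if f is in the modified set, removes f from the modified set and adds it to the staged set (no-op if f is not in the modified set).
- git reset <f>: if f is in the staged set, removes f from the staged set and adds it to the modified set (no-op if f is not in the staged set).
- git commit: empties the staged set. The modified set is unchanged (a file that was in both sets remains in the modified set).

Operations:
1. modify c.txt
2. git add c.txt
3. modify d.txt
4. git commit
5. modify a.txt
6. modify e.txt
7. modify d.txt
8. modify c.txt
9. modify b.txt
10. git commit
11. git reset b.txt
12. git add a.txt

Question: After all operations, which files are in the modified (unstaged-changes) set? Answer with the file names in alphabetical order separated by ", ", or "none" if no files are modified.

Answer: b.txt, c.txt, d.txt, e.txt

Derivation:
After op 1 (modify c.txt): modified={c.txt} staged={none}
After op 2 (git add c.txt): modified={none} staged={c.txt}
After op 3 (modify d.txt): modified={d.txt} staged={c.txt}
After op 4 (git commit): modified={d.txt} staged={none}
After op 5 (modify a.txt): modified={a.txt, d.txt} staged={none}
After op 6 (modify e.txt): modified={a.txt, d.txt, e.txt} staged={none}
After op 7 (modify d.txt): modified={a.txt, d.txt, e.txt} staged={none}
After op 8 (modify c.txt): modified={a.txt, c.txt, d.txt, e.txt} staged={none}
After op 9 (modify b.txt): modified={a.txt, b.txt, c.txt, d.txt, e.txt} staged={none}
After op 10 (git commit): modified={a.txt, b.txt, c.txt, d.txt, e.txt} staged={none}
After op 11 (git reset b.txt): modified={a.txt, b.txt, c.txt, d.txt, e.txt} staged={none}
After op 12 (git add a.txt): modified={b.txt, c.txt, d.txt, e.txt} staged={a.txt}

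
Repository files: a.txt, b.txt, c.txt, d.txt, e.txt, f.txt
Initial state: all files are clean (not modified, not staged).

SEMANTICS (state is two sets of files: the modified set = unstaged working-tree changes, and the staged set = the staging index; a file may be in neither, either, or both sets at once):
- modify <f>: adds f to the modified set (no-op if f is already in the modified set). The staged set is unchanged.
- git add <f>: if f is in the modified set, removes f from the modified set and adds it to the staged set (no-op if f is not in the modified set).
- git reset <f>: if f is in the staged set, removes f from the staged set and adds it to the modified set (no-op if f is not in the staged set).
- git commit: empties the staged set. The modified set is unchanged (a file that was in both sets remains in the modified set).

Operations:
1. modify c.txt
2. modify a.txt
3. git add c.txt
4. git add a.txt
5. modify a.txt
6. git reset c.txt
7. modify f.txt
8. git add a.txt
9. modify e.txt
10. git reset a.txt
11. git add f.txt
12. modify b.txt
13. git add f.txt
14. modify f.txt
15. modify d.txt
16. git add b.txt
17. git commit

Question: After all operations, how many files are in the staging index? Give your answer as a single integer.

Answer: 0

Derivation:
After op 1 (modify c.txt): modified={c.txt} staged={none}
After op 2 (modify a.txt): modified={a.txt, c.txt} staged={none}
After op 3 (git add c.txt): modified={a.txt} staged={c.txt}
After op 4 (git add a.txt): modified={none} staged={a.txt, c.txt}
After op 5 (modify a.txt): modified={a.txt} staged={a.txt, c.txt}
After op 6 (git reset c.txt): modified={a.txt, c.txt} staged={a.txt}
After op 7 (modify f.txt): modified={a.txt, c.txt, f.txt} staged={a.txt}
After op 8 (git add a.txt): modified={c.txt, f.txt} staged={a.txt}
After op 9 (modify e.txt): modified={c.txt, e.txt, f.txt} staged={a.txt}
After op 10 (git reset a.txt): modified={a.txt, c.txt, e.txt, f.txt} staged={none}
After op 11 (git add f.txt): modified={a.txt, c.txt, e.txt} staged={f.txt}
After op 12 (modify b.txt): modified={a.txt, b.txt, c.txt, e.txt} staged={f.txt}
After op 13 (git add f.txt): modified={a.txt, b.txt, c.txt, e.txt} staged={f.txt}
After op 14 (modify f.txt): modified={a.txt, b.txt, c.txt, e.txt, f.txt} staged={f.txt}
After op 15 (modify d.txt): modified={a.txt, b.txt, c.txt, d.txt, e.txt, f.txt} staged={f.txt}
After op 16 (git add b.txt): modified={a.txt, c.txt, d.txt, e.txt, f.txt} staged={b.txt, f.txt}
After op 17 (git commit): modified={a.txt, c.txt, d.txt, e.txt, f.txt} staged={none}
Final staged set: {none} -> count=0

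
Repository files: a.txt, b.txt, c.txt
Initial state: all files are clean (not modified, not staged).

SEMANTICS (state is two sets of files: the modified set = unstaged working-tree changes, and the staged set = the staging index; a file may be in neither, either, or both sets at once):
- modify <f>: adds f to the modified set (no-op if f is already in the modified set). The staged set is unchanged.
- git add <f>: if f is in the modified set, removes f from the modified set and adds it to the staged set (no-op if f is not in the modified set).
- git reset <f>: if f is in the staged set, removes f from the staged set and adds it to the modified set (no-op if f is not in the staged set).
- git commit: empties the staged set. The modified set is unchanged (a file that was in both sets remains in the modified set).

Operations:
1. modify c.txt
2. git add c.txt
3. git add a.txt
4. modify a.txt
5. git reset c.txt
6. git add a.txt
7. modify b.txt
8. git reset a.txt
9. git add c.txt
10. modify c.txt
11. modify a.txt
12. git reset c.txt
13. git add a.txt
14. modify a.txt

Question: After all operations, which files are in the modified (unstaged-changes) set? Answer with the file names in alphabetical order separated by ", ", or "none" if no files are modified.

Answer: a.txt, b.txt, c.txt

Derivation:
After op 1 (modify c.txt): modified={c.txt} staged={none}
After op 2 (git add c.txt): modified={none} staged={c.txt}
After op 3 (git add a.txt): modified={none} staged={c.txt}
After op 4 (modify a.txt): modified={a.txt} staged={c.txt}
After op 5 (git reset c.txt): modified={a.txt, c.txt} staged={none}
After op 6 (git add a.txt): modified={c.txt} staged={a.txt}
After op 7 (modify b.txt): modified={b.txt, c.txt} staged={a.txt}
After op 8 (git reset a.txt): modified={a.txt, b.txt, c.txt} staged={none}
After op 9 (git add c.txt): modified={a.txt, b.txt} staged={c.txt}
After op 10 (modify c.txt): modified={a.txt, b.txt, c.txt} staged={c.txt}
After op 11 (modify a.txt): modified={a.txt, b.txt, c.txt} staged={c.txt}
After op 12 (git reset c.txt): modified={a.txt, b.txt, c.txt} staged={none}
After op 13 (git add a.txt): modified={b.txt, c.txt} staged={a.txt}
After op 14 (modify a.txt): modified={a.txt, b.txt, c.txt} staged={a.txt}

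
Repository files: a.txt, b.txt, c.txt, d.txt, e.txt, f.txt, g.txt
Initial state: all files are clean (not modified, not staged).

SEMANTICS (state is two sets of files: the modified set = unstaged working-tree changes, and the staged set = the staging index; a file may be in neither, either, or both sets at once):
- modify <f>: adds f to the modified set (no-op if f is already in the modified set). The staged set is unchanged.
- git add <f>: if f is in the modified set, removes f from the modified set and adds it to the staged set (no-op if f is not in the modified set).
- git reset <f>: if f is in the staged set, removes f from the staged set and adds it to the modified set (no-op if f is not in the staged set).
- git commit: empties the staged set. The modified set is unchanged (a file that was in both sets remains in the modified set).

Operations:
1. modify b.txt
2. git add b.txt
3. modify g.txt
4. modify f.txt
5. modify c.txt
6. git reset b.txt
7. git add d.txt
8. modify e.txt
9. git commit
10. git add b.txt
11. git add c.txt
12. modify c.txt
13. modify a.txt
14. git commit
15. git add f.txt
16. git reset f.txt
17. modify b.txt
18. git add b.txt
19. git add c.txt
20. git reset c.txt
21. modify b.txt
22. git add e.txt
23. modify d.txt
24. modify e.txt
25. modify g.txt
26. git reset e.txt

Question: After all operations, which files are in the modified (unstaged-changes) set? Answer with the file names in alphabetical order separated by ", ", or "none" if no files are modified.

After op 1 (modify b.txt): modified={b.txt} staged={none}
After op 2 (git add b.txt): modified={none} staged={b.txt}
After op 3 (modify g.txt): modified={g.txt} staged={b.txt}
After op 4 (modify f.txt): modified={f.txt, g.txt} staged={b.txt}
After op 5 (modify c.txt): modified={c.txt, f.txt, g.txt} staged={b.txt}
After op 6 (git reset b.txt): modified={b.txt, c.txt, f.txt, g.txt} staged={none}
After op 7 (git add d.txt): modified={b.txt, c.txt, f.txt, g.txt} staged={none}
After op 8 (modify e.txt): modified={b.txt, c.txt, e.txt, f.txt, g.txt} staged={none}
After op 9 (git commit): modified={b.txt, c.txt, e.txt, f.txt, g.txt} staged={none}
After op 10 (git add b.txt): modified={c.txt, e.txt, f.txt, g.txt} staged={b.txt}
After op 11 (git add c.txt): modified={e.txt, f.txt, g.txt} staged={b.txt, c.txt}
After op 12 (modify c.txt): modified={c.txt, e.txt, f.txt, g.txt} staged={b.txt, c.txt}
After op 13 (modify a.txt): modified={a.txt, c.txt, e.txt, f.txt, g.txt} staged={b.txt, c.txt}
After op 14 (git commit): modified={a.txt, c.txt, e.txt, f.txt, g.txt} staged={none}
After op 15 (git add f.txt): modified={a.txt, c.txt, e.txt, g.txt} staged={f.txt}
After op 16 (git reset f.txt): modified={a.txt, c.txt, e.txt, f.txt, g.txt} staged={none}
After op 17 (modify b.txt): modified={a.txt, b.txt, c.txt, e.txt, f.txt, g.txt} staged={none}
After op 18 (git add b.txt): modified={a.txt, c.txt, e.txt, f.txt, g.txt} staged={b.txt}
After op 19 (git add c.txt): modified={a.txt, e.txt, f.txt, g.txt} staged={b.txt, c.txt}
After op 20 (git reset c.txt): modified={a.txt, c.txt, e.txt, f.txt, g.txt} staged={b.txt}
After op 21 (modify b.txt): modified={a.txt, b.txt, c.txt, e.txt, f.txt, g.txt} staged={b.txt}
After op 22 (git add e.txt): modified={a.txt, b.txt, c.txt, f.txt, g.txt} staged={b.txt, e.txt}
After op 23 (modify d.txt): modified={a.txt, b.txt, c.txt, d.txt, f.txt, g.txt} staged={b.txt, e.txt}
After op 24 (modify e.txt): modified={a.txt, b.txt, c.txt, d.txt, e.txt, f.txt, g.txt} staged={b.txt, e.txt}
After op 25 (modify g.txt): modified={a.txt, b.txt, c.txt, d.txt, e.txt, f.txt, g.txt} staged={b.txt, e.txt}
After op 26 (git reset e.txt): modified={a.txt, b.txt, c.txt, d.txt, e.txt, f.txt, g.txt} staged={b.txt}

Answer: a.txt, b.txt, c.txt, d.txt, e.txt, f.txt, g.txt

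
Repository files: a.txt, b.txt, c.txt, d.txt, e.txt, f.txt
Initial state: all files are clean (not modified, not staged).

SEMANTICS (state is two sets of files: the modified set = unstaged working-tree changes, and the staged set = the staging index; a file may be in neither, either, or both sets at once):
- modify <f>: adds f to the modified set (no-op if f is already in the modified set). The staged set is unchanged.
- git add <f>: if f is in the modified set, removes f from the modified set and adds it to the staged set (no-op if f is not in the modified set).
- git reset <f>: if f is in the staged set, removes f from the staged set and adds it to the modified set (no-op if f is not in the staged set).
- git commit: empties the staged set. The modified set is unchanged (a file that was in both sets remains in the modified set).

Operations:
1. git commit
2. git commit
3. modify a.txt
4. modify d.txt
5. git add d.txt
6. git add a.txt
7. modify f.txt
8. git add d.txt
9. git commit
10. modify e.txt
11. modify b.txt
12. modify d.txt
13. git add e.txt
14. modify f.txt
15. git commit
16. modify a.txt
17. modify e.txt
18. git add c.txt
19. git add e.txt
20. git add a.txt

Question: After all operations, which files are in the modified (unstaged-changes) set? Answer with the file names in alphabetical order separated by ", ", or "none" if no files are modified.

After op 1 (git commit): modified={none} staged={none}
After op 2 (git commit): modified={none} staged={none}
After op 3 (modify a.txt): modified={a.txt} staged={none}
After op 4 (modify d.txt): modified={a.txt, d.txt} staged={none}
After op 5 (git add d.txt): modified={a.txt} staged={d.txt}
After op 6 (git add a.txt): modified={none} staged={a.txt, d.txt}
After op 7 (modify f.txt): modified={f.txt} staged={a.txt, d.txt}
After op 8 (git add d.txt): modified={f.txt} staged={a.txt, d.txt}
After op 9 (git commit): modified={f.txt} staged={none}
After op 10 (modify e.txt): modified={e.txt, f.txt} staged={none}
After op 11 (modify b.txt): modified={b.txt, e.txt, f.txt} staged={none}
After op 12 (modify d.txt): modified={b.txt, d.txt, e.txt, f.txt} staged={none}
After op 13 (git add e.txt): modified={b.txt, d.txt, f.txt} staged={e.txt}
After op 14 (modify f.txt): modified={b.txt, d.txt, f.txt} staged={e.txt}
After op 15 (git commit): modified={b.txt, d.txt, f.txt} staged={none}
After op 16 (modify a.txt): modified={a.txt, b.txt, d.txt, f.txt} staged={none}
After op 17 (modify e.txt): modified={a.txt, b.txt, d.txt, e.txt, f.txt} staged={none}
After op 18 (git add c.txt): modified={a.txt, b.txt, d.txt, e.txt, f.txt} staged={none}
After op 19 (git add e.txt): modified={a.txt, b.txt, d.txt, f.txt} staged={e.txt}
After op 20 (git add a.txt): modified={b.txt, d.txt, f.txt} staged={a.txt, e.txt}

Answer: b.txt, d.txt, f.txt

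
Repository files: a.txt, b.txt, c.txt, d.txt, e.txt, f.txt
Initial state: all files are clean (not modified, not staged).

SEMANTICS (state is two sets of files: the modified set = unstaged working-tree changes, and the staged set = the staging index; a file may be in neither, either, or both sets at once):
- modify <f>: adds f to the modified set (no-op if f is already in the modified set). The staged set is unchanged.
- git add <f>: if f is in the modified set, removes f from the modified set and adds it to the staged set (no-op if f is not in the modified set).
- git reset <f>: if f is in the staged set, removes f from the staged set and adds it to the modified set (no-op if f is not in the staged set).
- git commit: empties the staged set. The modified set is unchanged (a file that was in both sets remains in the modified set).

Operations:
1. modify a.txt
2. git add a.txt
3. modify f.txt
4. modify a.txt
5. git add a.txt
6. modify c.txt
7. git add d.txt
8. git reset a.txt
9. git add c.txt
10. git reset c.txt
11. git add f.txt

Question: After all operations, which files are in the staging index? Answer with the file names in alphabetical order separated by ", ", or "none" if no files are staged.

Answer: f.txt

Derivation:
After op 1 (modify a.txt): modified={a.txt} staged={none}
After op 2 (git add a.txt): modified={none} staged={a.txt}
After op 3 (modify f.txt): modified={f.txt} staged={a.txt}
After op 4 (modify a.txt): modified={a.txt, f.txt} staged={a.txt}
After op 5 (git add a.txt): modified={f.txt} staged={a.txt}
After op 6 (modify c.txt): modified={c.txt, f.txt} staged={a.txt}
After op 7 (git add d.txt): modified={c.txt, f.txt} staged={a.txt}
After op 8 (git reset a.txt): modified={a.txt, c.txt, f.txt} staged={none}
After op 9 (git add c.txt): modified={a.txt, f.txt} staged={c.txt}
After op 10 (git reset c.txt): modified={a.txt, c.txt, f.txt} staged={none}
After op 11 (git add f.txt): modified={a.txt, c.txt} staged={f.txt}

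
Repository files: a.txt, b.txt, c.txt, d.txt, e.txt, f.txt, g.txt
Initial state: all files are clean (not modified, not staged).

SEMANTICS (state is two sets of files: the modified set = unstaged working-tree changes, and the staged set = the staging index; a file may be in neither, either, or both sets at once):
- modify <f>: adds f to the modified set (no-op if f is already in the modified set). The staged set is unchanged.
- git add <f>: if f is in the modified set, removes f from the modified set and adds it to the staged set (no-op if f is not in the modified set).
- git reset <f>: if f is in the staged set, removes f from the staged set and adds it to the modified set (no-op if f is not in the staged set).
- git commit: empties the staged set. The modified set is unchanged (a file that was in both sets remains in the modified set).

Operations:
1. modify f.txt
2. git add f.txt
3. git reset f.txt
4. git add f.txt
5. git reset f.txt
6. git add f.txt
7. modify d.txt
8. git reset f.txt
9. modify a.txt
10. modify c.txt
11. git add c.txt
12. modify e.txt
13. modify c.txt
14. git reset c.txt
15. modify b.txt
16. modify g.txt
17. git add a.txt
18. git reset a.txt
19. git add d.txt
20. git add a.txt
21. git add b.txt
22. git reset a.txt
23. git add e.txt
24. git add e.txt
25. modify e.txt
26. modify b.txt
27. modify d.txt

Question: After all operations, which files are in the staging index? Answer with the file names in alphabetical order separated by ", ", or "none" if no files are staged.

After op 1 (modify f.txt): modified={f.txt} staged={none}
After op 2 (git add f.txt): modified={none} staged={f.txt}
After op 3 (git reset f.txt): modified={f.txt} staged={none}
After op 4 (git add f.txt): modified={none} staged={f.txt}
After op 5 (git reset f.txt): modified={f.txt} staged={none}
After op 6 (git add f.txt): modified={none} staged={f.txt}
After op 7 (modify d.txt): modified={d.txt} staged={f.txt}
After op 8 (git reset f.txt): modified={d.txt, f.txt} staged={none}
After op 9 (modify a.txt): modified={a.txt, d.txt, f.txt} staged={none}
After op 10 (modify c.txt): modified={a.txt, c.txt, d.txt, f.txt} staged={none}
After op 11 (git add c.txt): modified={a.txt, d.txt, f.txt} staged={c.txt}
After op 12 (modify e.txt): modified={a.txt, d.txt, e.txt, f.txt} staged={c.txt}
After op 13 (modify c.txt): modified={a.txt, c.txt, d.txt, e.txt, f.txt} staged={c.txt}
After op 14 (git reset c.txt): modified={a.txt, c.txt, d.txt, e.txt, f.txt} staged={none}
After op 15 (modify b.txt): modified={a.txt, b.txt, c.txt, d.txt, e.txt, f.txt} staged={none}
After op 16 (modify g.txt): modified={a.txt, b.txt, c.txt, d.txt, e.txt, f.txt, g.txt} staged={none}
After op 17 (git add a.txt): modified={b.txt, c.txt, d.txt, e.txt, f.txt, g.txt} staged={a.txt}
After op 18 (git reset a.txt): modified={a.txt, b.txt, c.txt, d.txt, e.txt, f.txt, g.txt} staged={none}
After op 19 (git add d.txt): modified={a.txt, b.txt, c.txt, e.txt, f.txt, g.txt} staged={d.txt}
After op 20 (git add a.txt): modified={b.txt, c.txt, e.txt, f.txt, g.txt} staged={a.txt, d.txt}
After op 21 (git add b.txt): modified={c.txt, e.txt, f.txt, g.txt} staged={a.txt, b.txt, d.txt}
After op 22 (git reset a.txt): modified={a.txt, c.txt, e.txt, f.txt, g.txt} staged={b.txt, d.txt}
After op 23 (git add e.txt): modified={a.txt, c.txt, f.txt, g.txt} staged={b.txt, d.txt, e.txt}
After op 24 (git add e.txt): modified={a.txt, c.txt, f.txt, g.txt} staged={b.txt, d.txt, e.txt}
After op 25 (modify e.txt): modified={a.txt, c.txt, e.txt, f.txt, g.txt} staged={b.txt, d.txt, e.txt}
After op 26 (modify b.txt): modified={a.txt, b.txt, c.txt, e.txt, f.txt, g.txt} staged={b.txt, d.txt, e.txt}
After op 27 (modify d.txt): modified={a.txt, b.txt, c.txt, d.txt, e.txt, f.txt, g.txt} staged={b.txt, d.txt, e.txt}

Answer: b.txt, d.txt, e.txt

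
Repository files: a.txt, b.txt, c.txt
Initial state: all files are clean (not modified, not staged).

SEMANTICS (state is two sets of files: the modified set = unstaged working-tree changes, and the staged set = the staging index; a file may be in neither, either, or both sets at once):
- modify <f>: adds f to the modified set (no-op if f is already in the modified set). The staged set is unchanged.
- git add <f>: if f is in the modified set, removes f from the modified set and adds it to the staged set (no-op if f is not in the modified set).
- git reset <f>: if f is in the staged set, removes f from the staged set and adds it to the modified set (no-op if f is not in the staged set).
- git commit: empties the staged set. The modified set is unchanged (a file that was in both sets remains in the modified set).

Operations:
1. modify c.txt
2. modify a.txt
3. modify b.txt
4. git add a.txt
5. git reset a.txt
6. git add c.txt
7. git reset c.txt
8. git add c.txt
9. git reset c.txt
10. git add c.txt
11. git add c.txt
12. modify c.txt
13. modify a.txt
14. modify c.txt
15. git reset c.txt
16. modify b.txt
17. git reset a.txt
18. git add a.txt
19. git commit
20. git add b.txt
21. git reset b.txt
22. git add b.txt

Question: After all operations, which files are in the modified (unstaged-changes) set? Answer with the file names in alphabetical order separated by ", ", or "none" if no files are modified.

Answer: c.txt

Derivation:
After op 1 (modify c.txt): modified={c.txt} staged={none}
After op 2 (modify a.txt): modified={a.txt, c.txt} staged={none}
After op 3 (modify b.txt): modified={a.txt, b.txt, c.txt} staged={none}
After op 4 (git add a.txt): modified={b.txt, c.txt} staged={a.txt}
After op 5 (git reset a.txt): modified={a.txt, b.txt, c.txt} staged={none}
After op 6 (git add c.txt): modified={a.txt, b.txt} staged={c.txt}
After op 7 (git reset c.txt): modified={a.txt, b.txt, c.txt} staged={none}
After op 8 (git add c.txt): modified={a.txt, b.txt} staged={c.txt}
After op 9 (git reset c.txt): modified={a.txt, b.txt, c.txt} staged={none}
After op 10 (git add c.txt): modified={a.txt, b.txt} staged={c.txt}
After op 11 (git add c.txt): modified={a.txt, b.txt} staged={c.txt}
After op 12 (modify c.txt): modified={a.txt, b.txt, c.txt} staged={c.txt}
After op 13 (modify a.txt): modified={a.txt, b.txt, c.txt} staged={c.txt}
After op 14 (modify c.txt): modified={a.txt, b.txt, c.txt} staged={c.txt}
After op 15 (git reset c.txt): modified={a.txt, b.txt, c.txt} staged={none}
After op 16 (modify b.txt): modified={a.txt, b.txt, c.txt} staged={none}
After op 17 (git reset a.txt): modified={a.txt, b.txt, c.txt} staged={none}
After op 18 (git add a.txt): modified={b.txt, c.txt} staged={a.txt}
After op 19 (git commit): modified={b.txt, c.txt} staged={none}
After op 20 (git add b.txt): modified={c.txt} staged={b.txt}
After op 21 (git reset b.txt): modified={b.txt, c.txt} staged={none}
After op 22 (git add b.txt): modified={c.txt} staged={b.txt}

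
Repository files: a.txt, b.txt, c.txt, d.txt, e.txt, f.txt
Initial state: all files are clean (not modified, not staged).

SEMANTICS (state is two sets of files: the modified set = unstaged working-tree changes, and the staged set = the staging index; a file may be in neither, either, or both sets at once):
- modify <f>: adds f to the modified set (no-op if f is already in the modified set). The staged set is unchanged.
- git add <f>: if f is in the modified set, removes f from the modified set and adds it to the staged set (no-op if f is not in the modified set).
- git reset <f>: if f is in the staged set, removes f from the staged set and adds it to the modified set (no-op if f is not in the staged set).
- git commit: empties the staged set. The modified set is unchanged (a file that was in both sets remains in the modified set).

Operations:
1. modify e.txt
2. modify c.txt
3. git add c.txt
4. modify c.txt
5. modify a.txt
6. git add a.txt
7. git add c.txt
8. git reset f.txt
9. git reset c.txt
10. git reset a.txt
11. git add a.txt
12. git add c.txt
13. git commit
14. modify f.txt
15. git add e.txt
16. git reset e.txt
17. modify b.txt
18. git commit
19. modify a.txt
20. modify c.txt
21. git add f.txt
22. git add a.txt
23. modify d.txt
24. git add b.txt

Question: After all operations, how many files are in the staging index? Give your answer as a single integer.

After op 1 (modify e.txt): modified={e.txt} staged={none}
After op 2 (modify c.txt): modified={c.txt, e.txt} staged={none}
After op 3 (git add c.txt): modified={e.txt} staged={c.txt}
After op 4 (modify c.txt): modified={c.txt, e.txt} staged={c.txt}
After op 5 (modify a.txt): modified={a.txt, c.txt, e.txt} staged={c.txt}
After op 6 (git add a.txt): modified={c.txt, e.txt} staged={a.txt, c.txt}
After op 7 (git add c.txt): modified={e.txt} staged={a.txt, c.txt}
After op 8 (git reset f.txt): modified={e.txt} staged={a.txt, c.txt}
After op 9 (git reset c.txt): modified={c.txt, e.txt} staged={a.txt}
After op 10 (git reset a.txt): modified={a.txt, c.txt, e.txt} staged={none}
After op 11 (git add a.txt): modified={c.txt, e.txt} staged={a.txt}
After op 12 (git add c.txt): modified={e.txt} staged={a.txt, c.txt}
After op 13 (git commit): modified={e.txt} staged={none}
After op 14 (modify f.txt): modified={e.txt, f.txt} staged={none}
After op 15 (git add e.txt): modified={f.txt} staged={e.txt}
After op 16 (git reset e.txt): modified={e.txt, f.txt} staged={none}
After op 17 (modify b.txt): modified={b.txt, e.txt, f.txt} staged={none}
After op 18 (git commit): modified={b.txt, e.txt, f.txt} staged={none}
After op 19 (modify a.txt): modified={a.txt, b.txt, e.txt, f.txt} staged={none}
After op 20 (modify c.txt): modified={a.txt, b.txt, c.txt, e.txt, f.txt} staged={none}
After op 21 (git add f.txt): modified={a.txt, b.txt, c.txt, e.txt} staged={f.txt}
After op 22 (git add a.txt): modified={b.txt, c.txt, e.txt} staged={a.txt, f.txt}
After op 23 (modify d.txt): modified={b.txt, c.txt, d.txt, e.txt} staged={a.txt, f.txt}
After op 24 (git add b.txt): modified={c.txt, d.txt, e.txt} staged={a.txt, b.txt, f.txt}
Final staged set: {a.txt, b.txt, f.txt} -> count=3

Answer: 3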